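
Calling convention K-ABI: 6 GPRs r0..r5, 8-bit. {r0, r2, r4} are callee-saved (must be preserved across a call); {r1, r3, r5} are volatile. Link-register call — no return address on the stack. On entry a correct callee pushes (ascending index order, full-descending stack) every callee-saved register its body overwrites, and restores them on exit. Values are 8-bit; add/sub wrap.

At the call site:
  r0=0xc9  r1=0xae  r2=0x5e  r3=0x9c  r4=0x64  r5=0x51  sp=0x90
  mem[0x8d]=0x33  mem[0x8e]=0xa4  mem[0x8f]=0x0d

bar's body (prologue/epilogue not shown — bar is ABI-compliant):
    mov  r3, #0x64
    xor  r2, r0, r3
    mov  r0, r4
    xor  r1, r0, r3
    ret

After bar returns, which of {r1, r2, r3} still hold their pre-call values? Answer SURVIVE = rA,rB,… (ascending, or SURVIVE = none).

SURVIVE = r2

prologue: push r0 -> mem[0x8f]=0xc9, sp=0x8f
prologue: push r2 -> mem[0x8e]=0x5e, sp=0x8e
body[0] mov  r3, #0x64 -> r3=0x64
body[1] xor  r2, r0, r3 -> r2=0xad
body[2] mov  r0, r4 -> r0=0x64
body[3] xor  r1, r0, r3 -> r1=0x00
epilogue: pop r2=0x5e, sp=0x8f
epilogue: pop r0=0xc9, sp=0x90
r1: caller-saved, written=True
r2: callee-saved, written=True
r3: caller-saved, written=True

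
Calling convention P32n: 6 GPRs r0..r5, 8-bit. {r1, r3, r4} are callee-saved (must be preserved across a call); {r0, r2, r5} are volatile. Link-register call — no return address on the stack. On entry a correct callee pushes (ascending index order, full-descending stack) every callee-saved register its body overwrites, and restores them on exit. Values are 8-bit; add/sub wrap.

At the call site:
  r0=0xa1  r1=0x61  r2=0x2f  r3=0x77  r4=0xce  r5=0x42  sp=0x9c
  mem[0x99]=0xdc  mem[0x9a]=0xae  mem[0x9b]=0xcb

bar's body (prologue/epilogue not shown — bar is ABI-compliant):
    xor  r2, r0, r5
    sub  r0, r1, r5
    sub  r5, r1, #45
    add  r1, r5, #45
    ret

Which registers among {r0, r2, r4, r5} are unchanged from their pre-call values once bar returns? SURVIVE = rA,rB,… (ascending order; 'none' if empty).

SURVIVE = r4

prologue: push r1 -> mem[0x9b]=0x61, sp=0x9b
body[0] xor  r2, r0, r5 -> r2=0xe3
body[1] sub  r0, r1, r5 -> r0=0x1f
body[2] sub  r5, r1, #45 -> r5=0x34
body[3] add  r1, r5, #45 -> r1=0x61
epilogue: pop r1=0x61, sp=0x9c
r0: caller-saved, written=True
r2: caller-saved, written=True
r4: callee-saved, written=False
r5: caller-saved, written=True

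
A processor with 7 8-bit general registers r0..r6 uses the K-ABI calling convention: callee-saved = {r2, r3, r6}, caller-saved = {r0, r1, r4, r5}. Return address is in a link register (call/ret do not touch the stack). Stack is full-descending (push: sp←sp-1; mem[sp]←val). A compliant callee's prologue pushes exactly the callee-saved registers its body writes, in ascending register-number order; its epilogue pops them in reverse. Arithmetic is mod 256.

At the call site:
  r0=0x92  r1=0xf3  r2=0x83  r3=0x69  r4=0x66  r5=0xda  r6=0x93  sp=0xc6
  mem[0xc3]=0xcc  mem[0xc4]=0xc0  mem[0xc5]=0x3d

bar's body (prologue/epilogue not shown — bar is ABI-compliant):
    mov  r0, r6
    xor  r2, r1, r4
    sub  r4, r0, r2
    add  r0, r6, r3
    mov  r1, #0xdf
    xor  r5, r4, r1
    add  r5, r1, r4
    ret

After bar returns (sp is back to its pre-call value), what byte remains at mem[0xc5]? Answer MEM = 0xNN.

MEM = 0x83

prologue: push r2 → mem[0xc5]=0x83, sp=0xc5
body[0] mov  r0, r6 → r0=0x93
body[1] xor  r2, r1, r4 → r2=0x95
body[2] sub  r4, r0, r2 → r4=0xfe
body[3] add  r0, r6, r3 → r0=0xfc
body[4] mov  r1, #0xdf → r1=0xdf
body[5] xor  r5, r4, r1 → r5=0x21
body[6] add  r5, r1, r4 → r5=0xdd
epilogue: pop r2=0x83, sp=0xc6
prologue pushed ['r2'] at ['0xc5']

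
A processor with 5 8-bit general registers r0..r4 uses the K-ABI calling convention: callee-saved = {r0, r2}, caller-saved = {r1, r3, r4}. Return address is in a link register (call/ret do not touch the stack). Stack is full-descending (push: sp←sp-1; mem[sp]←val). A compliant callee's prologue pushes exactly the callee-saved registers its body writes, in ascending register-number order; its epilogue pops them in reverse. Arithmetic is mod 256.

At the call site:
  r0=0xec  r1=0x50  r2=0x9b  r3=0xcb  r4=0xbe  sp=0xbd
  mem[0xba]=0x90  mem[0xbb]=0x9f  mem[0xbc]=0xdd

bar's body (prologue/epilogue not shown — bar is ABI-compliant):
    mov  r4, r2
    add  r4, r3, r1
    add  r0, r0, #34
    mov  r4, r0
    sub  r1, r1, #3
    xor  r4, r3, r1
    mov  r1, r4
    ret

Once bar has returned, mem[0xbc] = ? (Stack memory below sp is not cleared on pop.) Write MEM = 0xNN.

MEM = 0xec

prologue: push r0 → mem[0xbc]=0xec, sp=0xbc
body[0] mov  r4, r2 → r4=0x9b
body[1] add  r4, r3, r1 → r4=0x1b
body[2] add  r0, r0, #34 → r0=0x0e
body[3] mov  r4, r0 → r4=0x0e
body[4] sub  r1, r1, #3 → r1=0x4d
body[5] xor  r4, r3, r1 → r4=0x86
body[6] mov  r1, r4 → r1=0x86
epilogue: pop r0=0xec, sp=0xbd
prologue pushed ['r0'] at ['0xbc']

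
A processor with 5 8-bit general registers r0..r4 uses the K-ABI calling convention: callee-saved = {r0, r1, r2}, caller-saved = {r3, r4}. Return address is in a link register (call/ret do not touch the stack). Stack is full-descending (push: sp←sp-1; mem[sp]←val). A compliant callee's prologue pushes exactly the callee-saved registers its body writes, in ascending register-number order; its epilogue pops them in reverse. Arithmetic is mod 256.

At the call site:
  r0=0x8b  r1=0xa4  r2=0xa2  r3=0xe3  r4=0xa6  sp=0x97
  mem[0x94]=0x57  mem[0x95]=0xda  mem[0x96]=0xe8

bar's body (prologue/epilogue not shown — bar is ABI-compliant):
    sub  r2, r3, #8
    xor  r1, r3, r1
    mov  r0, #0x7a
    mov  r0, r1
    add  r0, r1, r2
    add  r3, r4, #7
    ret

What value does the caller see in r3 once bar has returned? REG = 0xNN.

prologue: push r0 -> mem[0x96]=0x8b, sp=0x96
prologue: push r1 -> mem[0x95]=0xa4, sp=0x95
prologue: push r2 -> mem[0x94]=0xa2, sp=0x94
body[0] sub  r2, r3, #8 -> r2=0xdb
body[1] xor  r1, r3, r1 -> r1=0x47
body[2] mov  r0, #0x7a -> r0=0x7a
body[3] mov  r0, r1 -> r0=0x47
body[4] add  r0, r1, r2 -> r0=0x22
body[5] add  r3, r4, #7 -> r3=0xad
epilogue: pop r2=0xa2, sp=0x95
epilogue: pop r1=0xa4, sp=0x96
epilogue: pop r0=0x8b, sp=0x97
r3 is caller-saved -> body value

REG = 0xad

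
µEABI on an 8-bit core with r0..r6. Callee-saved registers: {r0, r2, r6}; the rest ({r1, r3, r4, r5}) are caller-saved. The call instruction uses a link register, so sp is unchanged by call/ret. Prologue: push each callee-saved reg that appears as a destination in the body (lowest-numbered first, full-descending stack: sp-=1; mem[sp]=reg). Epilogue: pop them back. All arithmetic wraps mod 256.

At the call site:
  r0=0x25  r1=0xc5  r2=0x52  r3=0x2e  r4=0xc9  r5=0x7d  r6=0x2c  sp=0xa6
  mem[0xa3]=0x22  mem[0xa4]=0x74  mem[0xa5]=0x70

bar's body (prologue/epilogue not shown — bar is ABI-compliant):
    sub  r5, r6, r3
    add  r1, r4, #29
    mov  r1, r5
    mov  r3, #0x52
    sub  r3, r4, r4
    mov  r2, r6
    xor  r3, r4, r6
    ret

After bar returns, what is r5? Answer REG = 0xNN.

prologue: push r2 → mem[0xa5]=0x52, sp=0xa5
body[0] sub  r5, r6, r3 → r5=0xfe
body[1] add  r1, r4, #29 → r1=0xe6
body[2] mov  r1, r5 → r1=0xfe
body[3] mov  r3, #0x52 → r3=0x52
body[4] sub  r3, r4, r4 → r3=0x00
body[5] mov  r2, r6 → r2=0x2c
body[6] xor  r3, r4, r6 → r3=0xe5
epilogue: pop r2=0x52, sp=0xa6
r5 is caller-saved → body value

REG = 0xfe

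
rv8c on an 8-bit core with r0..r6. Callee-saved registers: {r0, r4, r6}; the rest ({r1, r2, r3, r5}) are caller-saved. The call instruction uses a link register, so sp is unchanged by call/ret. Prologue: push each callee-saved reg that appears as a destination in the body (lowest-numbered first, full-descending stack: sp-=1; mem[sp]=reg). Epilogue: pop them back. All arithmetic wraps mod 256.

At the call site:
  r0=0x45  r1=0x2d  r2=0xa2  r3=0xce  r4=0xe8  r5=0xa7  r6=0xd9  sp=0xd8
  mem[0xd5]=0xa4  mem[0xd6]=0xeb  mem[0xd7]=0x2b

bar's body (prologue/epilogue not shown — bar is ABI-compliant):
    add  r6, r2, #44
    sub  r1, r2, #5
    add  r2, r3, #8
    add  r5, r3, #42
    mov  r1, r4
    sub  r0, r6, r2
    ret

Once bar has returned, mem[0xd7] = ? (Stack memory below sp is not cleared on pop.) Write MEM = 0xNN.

prologue: push r0 → mem[0xd7]=0x45, sp=0xd7
prologue: push r6 → mem[0xd6]=0xd9, sp=0xd6
body[0] add  r6, r2, #44 → r6=0xce
body[1] sub  r1, r2, #5 → r1=0x9d
body[2] add  r2, r3, #8 → r2=0xd6
body[3] add  r5, r3, #42 → r5=0xf8
body[4] mov  r1, r4 → r1=0xe8
body[5] sub  r0, r6, r2 → r0=0xf8
epilogue: pop r6=0xd9, sp=0xd7
epilogue: pop r0=0x45, sp=0xd8
prologue pushed ['r0', 'r6'] at ['0xd7', '0xd6']

MEM = 0x45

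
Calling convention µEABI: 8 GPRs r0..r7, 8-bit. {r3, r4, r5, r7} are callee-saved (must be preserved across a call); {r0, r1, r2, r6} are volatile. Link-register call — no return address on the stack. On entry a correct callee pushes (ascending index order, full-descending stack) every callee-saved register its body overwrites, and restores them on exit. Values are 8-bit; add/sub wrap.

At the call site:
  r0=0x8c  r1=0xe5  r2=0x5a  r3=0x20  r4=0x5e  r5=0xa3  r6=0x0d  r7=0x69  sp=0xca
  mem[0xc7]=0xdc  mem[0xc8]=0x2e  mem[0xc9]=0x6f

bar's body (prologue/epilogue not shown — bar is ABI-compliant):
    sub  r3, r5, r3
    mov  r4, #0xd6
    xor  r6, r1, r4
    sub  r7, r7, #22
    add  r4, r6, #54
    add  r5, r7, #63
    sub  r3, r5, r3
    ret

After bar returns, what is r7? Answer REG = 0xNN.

REG = 0x69

prologue: push r3 → mem[0xc9]=0x20, sp=0xc9
prologue: push r4 → mem[0xc8]=0x5e, sp=0xc8
prologue: push r5 → mem[0xc7]=0xa3, sp=0xc7
prologue: push r7 → mem[0xc6]=0x69, sp=0xc6
body[0] sub  r3, r5, r3 → r3=0x83
body[1] mov  r4, #0xd6 → r4=0xd6
body[2] xor  r6, r1, r4 → r6=0x33
body[3] sub  r7, r7, #22 → r7=0x53
body[4] add  r4, r6, #54 → r4=0x69
body[5] add  r5, r7, #63 → r5=0x92
body[6] sub  r3, r5, r3 → r3=0x0f
epilogue: pop r7=0x69, sp=0xc7
epilogue: pop r5=0xa3, sp=0xc8
epilogue: pop r4=0x5e, sp=0xc9
epilogue: pop r3=0x20, sp=0xca
r7 is callee-saved → restored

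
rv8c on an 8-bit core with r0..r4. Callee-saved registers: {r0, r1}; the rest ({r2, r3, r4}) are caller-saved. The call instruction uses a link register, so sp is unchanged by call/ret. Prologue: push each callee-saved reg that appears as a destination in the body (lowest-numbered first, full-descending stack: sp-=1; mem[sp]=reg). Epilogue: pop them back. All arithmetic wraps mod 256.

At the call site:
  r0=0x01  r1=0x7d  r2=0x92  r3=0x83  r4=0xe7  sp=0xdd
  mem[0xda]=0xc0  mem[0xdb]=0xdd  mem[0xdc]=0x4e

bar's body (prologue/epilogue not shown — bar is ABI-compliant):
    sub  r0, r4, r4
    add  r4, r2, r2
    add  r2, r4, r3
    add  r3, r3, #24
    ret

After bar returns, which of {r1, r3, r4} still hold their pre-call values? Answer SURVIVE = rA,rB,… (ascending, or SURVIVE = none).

SURVIVE = r1

prologue: push r0 → mem[0xdc]=0x01, sp=0xdc
body[0] sub  r0, r4, r4 → r0=0x00
body[1] add  r4, r2, r2 → r4=0x24
body[2] add  r2, r4, r3 → r2=0xa7
body[3] add  r3, r3, #24 → r3=0x9b
epilogue: pop r0=0x01, sp=0xdd
r1: callee-saved, written=False
r3: caller-saved, written=True
r4: caller-saved, written=True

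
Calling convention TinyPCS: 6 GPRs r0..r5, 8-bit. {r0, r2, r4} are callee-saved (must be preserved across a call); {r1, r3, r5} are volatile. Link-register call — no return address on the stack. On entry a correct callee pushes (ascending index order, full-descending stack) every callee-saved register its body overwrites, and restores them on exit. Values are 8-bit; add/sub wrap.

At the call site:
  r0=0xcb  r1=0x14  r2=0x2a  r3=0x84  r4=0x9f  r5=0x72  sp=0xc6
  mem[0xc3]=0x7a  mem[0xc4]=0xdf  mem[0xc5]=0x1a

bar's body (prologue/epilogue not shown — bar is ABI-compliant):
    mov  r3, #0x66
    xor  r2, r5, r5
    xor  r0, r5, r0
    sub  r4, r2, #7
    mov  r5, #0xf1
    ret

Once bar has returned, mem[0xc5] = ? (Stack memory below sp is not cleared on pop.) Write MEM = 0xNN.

prologue: push r0 -> mem[0xc5]=0xcb, sp=0xc5
prologue: push r2 -> mem[0xc4]=0x2a, sp=0xc4
prologue: push r4 -> mem[0xc3]=0x9f, sp=0xc3
body[0] mov  r3, #0x66 -> r3=0x66
body[1] xor  r2, r5, r5 -> r2=0x00
body[2] xor  r0, r5, r0 -> r0=0xb9
body[3] sub  r4, r2, #7 -> r4=0xf9
body[4] mov  r5, #0xf1 -> r5=0xf1
epilogue: pop r4=0x9f, sp=0xc4
epilogue: pop r2=0x2a, sp=0xc5
epilogue: pop r0=0xcb, sp=0xc6
prologue pushed ['r0', 'r2', 'r4'] at ['0xc5', '0xc4', '0xc3']

MEM = 0xcb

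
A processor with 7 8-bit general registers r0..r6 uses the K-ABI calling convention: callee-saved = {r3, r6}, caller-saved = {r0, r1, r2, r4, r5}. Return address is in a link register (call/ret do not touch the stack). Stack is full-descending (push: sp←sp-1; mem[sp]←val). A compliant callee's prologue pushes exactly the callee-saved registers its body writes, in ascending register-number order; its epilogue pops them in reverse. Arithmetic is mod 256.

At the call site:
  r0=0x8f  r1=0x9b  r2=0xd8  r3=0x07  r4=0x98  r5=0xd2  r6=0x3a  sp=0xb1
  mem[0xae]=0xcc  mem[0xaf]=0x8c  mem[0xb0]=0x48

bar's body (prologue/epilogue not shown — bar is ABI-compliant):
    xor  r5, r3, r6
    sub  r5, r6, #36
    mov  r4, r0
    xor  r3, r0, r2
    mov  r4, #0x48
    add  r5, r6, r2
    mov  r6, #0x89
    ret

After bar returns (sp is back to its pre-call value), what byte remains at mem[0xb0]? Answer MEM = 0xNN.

MEM = 0x07

prologue: push r3 -> mem[0xb0]=0x07, sp=0xb0
prologue: push r6 -> mem[0xaf]=0x3a, sp=0xaf
body[0] xor  r5, r3, r6 -> r5=0x3d
body[1] sub  r5, r6, #36 -> r5=0x16
body[2] mov  r4, r0 -> r4=0x8f
body[3] xor  r3, r0, r2 -> r3=0x57
body[4] mov  r4, #0x48 -> r4=0x48
body[5] add  r5, r6, r2 -> r5=0x12
body[6] mov  r6, #0x89 -> r6=0x89
epilogue: pop r6=0x3a, sp=0xb0
epilogue: pop r3=0x07, sp=0xb1
prologue pushed ['r3', 'r6'] at ['0xb0', '0xaf']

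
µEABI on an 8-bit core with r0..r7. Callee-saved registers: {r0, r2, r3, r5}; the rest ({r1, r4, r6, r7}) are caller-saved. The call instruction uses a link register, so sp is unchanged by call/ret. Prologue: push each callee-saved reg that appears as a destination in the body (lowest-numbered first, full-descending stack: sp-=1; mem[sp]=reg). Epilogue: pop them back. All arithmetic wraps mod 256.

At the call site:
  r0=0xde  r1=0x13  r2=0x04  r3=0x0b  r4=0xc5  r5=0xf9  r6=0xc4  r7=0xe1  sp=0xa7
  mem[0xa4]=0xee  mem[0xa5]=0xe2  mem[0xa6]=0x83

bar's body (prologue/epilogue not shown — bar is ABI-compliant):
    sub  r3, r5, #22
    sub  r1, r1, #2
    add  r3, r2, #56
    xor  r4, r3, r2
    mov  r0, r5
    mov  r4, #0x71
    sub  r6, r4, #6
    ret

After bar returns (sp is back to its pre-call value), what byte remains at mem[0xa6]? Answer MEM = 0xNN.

MEM = 0xde

prologue: push r0 → mem[0xa6]=0xde, sp=0xa6
prologue: push r3 → mem[0xa5]=0x0b, sp=0xa5
body[0] sub  r3, r5, #22 → r3=0xe3
body[1] sub  r1, r1, #2 → r1=0x11
body[2] add  r3, r2, #56 → r3=0x3c
body[3] xor  r4, r3, r2 → r4=0x38
body[4] mov  r0, r5 → r0=0xf9
body[5] mov  r4, #0x71 → r4=0x71
body[6] sub  r6, r4, #6 → r6=0x6b
epilogue: pop r3=0x0b, sp=0xa6
epilogue: pop r0=0xde, sp=0xa7
prologue pushed ['r0', 'r3'] at ['0xa6', '0xa5']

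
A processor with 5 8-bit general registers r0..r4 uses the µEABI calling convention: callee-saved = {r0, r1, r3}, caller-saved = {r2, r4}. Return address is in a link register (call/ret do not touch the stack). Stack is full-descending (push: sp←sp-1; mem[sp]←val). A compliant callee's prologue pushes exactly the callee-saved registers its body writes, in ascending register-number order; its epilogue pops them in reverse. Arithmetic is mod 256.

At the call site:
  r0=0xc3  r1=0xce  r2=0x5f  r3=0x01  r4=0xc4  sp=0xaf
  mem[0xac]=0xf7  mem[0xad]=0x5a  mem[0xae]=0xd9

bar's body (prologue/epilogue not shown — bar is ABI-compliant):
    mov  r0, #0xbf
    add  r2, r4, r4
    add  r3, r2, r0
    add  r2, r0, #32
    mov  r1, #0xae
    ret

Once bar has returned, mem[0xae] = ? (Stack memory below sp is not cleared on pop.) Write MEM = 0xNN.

prologue: push r0 → mem[0xae]=0xc3, sp=0xae
prologue: push r1 → mem[0xad]=0xce, sp=0xad
prologue: push r3 → mem[0xac]=0x01, sp=0xac
body[0] mov  r0, #0xbf → r0=0xbf
body[1] add  r2, r4, r4 → r2=0x88
body[2] add  r3, r2, r0 → r3=0x47
body[3] add  r2, r0, #32 → r2=0xdf
body[4] mov  r1, #0xae → r1=0xae
epilogue: pop r3=0x01, sp=0xad
epilogue: pop r1=0xce, sp=0xae
epilogue: pop r0=0xc3, sp=0xaf
prologue pushed ['r0', 'r1', 'r3'] at ['0xae', '0xad', '0xac']

MEM = 0xc3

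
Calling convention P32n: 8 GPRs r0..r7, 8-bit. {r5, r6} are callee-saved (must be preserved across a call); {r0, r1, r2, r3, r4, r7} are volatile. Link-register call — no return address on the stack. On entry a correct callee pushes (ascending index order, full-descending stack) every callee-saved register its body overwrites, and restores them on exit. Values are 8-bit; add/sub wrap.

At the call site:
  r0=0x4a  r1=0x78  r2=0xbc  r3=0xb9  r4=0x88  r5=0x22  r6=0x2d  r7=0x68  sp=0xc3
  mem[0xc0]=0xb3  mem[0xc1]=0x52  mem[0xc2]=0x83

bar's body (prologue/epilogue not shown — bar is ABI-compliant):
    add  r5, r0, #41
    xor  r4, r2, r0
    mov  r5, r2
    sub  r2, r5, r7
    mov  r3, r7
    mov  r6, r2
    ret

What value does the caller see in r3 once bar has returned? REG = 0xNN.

REG = 0x68

prologue: push r5 -> mem[0xc2]=0x22, sp=0xc2
prologue: push r6 -> mem[0xc1]=0x2d, sp=0xc1
body[0] add  r5, r0, #41 -> r5=0x73
body[1] xor  r4, r2, r0 -> r4=0xf6
body[2] mov  r5, r2 -> r5=0xbc
body[3] sub  r2, r5, r7 -> r2=0x54
body[4] mov  r3, r7 -> r3=0x68
body[5] mov  r6, r2 -> r6=0x54
epilogue: pop r6=0x2d, sp=0xc2
epilogue: pop r5=0x22, sp=0xc3
r3 is caller-saved -> body value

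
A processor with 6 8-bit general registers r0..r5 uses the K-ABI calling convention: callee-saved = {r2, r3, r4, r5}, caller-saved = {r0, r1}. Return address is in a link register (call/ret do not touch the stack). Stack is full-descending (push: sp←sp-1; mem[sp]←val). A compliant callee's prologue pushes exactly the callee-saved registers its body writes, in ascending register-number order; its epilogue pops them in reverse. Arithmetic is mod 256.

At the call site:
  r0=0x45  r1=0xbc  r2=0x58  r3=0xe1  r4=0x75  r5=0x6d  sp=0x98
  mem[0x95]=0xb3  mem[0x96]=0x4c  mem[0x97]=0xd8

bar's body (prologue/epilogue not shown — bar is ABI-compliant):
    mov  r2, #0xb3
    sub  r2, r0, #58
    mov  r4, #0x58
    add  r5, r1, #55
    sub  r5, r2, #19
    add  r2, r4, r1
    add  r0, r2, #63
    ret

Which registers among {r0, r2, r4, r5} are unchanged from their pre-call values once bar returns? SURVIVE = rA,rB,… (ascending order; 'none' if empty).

prologue: push r2 → mem[0x97]=0x58, sp=0x97
prologue: push r4 → mem[0x96]=0x75, sp=0x96
prologue: push r5 → mem[0x95]=0x6d, sp=0x95
body[0] mov  r2, #0xb3 → r2=0xb3
body[1] sub  r2, r0, #58 → r2=0x0b
body[2] mov  r4, #0x58 → r4=0x58
body[3] add  r5, r1, #55 → r5=0xf3
body[4] sub  r5, r2, #19 → r5=0xf8
body[5] add  r2, r4, r1 → r2=0x14
body[6] add  r0, r2, #63 → r0=0x53
epilogue: pop r5=0x6d, sp=0x96
epilogue: pop r4=0x75, sp=0x97
epilogue: pop r2=0x58, sp=0x98
r0: caller-saved, written=True
r2: callee-saved, written=True
r4: callee-saved, written=True
r5: callee-saved, written=True

SURVIVE = r2,r4,r5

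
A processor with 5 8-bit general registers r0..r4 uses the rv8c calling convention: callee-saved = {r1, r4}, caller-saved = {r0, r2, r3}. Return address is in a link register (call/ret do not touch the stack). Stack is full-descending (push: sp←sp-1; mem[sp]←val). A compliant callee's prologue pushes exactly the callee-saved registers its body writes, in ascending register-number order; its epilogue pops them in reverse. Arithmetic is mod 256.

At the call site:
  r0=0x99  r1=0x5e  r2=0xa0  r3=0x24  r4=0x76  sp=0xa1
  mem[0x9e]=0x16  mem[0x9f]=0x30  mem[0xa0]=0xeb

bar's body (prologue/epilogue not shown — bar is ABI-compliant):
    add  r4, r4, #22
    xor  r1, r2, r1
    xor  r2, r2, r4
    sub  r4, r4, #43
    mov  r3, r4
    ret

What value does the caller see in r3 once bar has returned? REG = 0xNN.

prologue: push r1 → mem[0xa0]=0x5e, sp=0xa0
prologue: push r4 → mem[0x9f]=0x76, sp=0x9f
body[0] add  r4, r4, #22 → r4=0x8c
body[1] xor  r1, r2, r1 → r1=0xfe
body[2] xor  r2, r2, r4 → r2=0x2c
body[3] sub  r4, r4, #43 → r4=0x61
body[4] mov  r3, r4 → r3=0x61
epilogue: pop r4=0x76, sp=0xa0
epilogue: pop r1=0x5e, sp=0xa1
r3 is caller-saved → body value

REG = 0x61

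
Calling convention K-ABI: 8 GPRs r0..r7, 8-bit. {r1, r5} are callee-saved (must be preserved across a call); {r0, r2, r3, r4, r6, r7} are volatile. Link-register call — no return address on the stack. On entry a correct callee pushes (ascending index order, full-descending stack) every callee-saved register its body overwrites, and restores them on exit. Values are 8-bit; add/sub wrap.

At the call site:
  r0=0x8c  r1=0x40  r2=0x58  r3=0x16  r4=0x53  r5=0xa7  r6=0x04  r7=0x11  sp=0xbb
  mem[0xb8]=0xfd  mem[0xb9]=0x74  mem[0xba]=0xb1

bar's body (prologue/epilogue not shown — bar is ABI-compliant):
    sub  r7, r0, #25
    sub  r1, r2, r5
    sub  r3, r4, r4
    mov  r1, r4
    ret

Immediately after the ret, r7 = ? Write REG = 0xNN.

REG = 0x73

prologue: push r1 → mem[0xba]=0x40, sp=0xba
body[0] sub  r7, r0, #25 → r7=0x73
body[1] sub  r1, r2, r5 → r1=0xb1
body[2] sub  r3, r4, r4 → r3=0x00
body[3] mov  r1, r4 → r1=0x53
epilogue: pop r1=0x40, sp=0xbb
r7 is caller-saved → body value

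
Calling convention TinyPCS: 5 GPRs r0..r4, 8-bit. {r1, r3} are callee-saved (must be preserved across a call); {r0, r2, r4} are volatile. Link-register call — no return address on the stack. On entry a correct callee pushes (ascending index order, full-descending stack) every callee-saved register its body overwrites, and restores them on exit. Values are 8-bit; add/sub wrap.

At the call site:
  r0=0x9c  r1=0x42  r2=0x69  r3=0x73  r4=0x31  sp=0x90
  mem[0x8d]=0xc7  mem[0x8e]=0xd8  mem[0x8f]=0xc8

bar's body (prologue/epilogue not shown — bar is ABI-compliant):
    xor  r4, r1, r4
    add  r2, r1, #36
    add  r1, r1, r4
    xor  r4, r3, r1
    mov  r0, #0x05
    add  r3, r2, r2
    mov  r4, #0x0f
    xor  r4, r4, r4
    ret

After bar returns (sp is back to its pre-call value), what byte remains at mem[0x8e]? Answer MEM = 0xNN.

MEM = 0x73

prologue: push r1 -> mem[0x8f]=0x42, sp=0x8f
prologue: push r3 -> mem[0x8e]=0x73, sp=0x8e
body[0] xor  r4, r1, r4 -> r4=0x73
body[1] add  r2, r1, #36 -> r2=0x66
body[2] add  r1, r1, r4 -> r1=0xb5
body[3] xor  r4, r3, r1 -> r4=0xc6
body[4] mov  r0, #0x05 -> r0=0x05
body[5] add  r3, r2, r2 -> r3=0xcc
body[6] mov  r4, #0x0f -> r4=0x0f
body[7] xor  r4, r4, r4 -> r4=0x00
epilogue: pop r3=0x73, sp=0x8f
epilogue: pop r1=0x42, sp=0x90
prologue pushed ['r1', 'r3'] at ['0x8f', '0x8e']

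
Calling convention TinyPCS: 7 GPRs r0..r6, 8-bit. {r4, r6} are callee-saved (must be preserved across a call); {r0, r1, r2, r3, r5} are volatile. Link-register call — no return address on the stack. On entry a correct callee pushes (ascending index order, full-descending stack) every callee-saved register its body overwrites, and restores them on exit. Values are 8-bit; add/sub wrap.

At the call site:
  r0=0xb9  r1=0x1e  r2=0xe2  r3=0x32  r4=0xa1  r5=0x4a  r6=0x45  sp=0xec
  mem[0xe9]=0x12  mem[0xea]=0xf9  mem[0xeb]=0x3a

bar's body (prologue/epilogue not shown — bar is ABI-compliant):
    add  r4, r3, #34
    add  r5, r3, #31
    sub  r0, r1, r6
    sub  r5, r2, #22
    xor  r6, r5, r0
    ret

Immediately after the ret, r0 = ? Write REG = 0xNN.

REG = 0xd9

prologue: push r4 -> mem[0xeb]=0xa1, sp=0xeb
prologue: push r6 -> mem[0xea]=0x45, sp=0xea
body[0] add  r4, r3, #34 -> r4=0x54
body[1] add  r5, r3, #31 -> r5=0x51
body[2] sub  r0, r1, r6 -> r0=0xd9
body[3] sub  r5, r2, #22 -> r5=0xcc
body[4] xor  r6, r5, r0 -> r6=0x15
epilogue: pop r6=0x45, sp=0xeb
epilogue: pop r4=0xa1, sp=0xec
r0 is caller-saved -> body value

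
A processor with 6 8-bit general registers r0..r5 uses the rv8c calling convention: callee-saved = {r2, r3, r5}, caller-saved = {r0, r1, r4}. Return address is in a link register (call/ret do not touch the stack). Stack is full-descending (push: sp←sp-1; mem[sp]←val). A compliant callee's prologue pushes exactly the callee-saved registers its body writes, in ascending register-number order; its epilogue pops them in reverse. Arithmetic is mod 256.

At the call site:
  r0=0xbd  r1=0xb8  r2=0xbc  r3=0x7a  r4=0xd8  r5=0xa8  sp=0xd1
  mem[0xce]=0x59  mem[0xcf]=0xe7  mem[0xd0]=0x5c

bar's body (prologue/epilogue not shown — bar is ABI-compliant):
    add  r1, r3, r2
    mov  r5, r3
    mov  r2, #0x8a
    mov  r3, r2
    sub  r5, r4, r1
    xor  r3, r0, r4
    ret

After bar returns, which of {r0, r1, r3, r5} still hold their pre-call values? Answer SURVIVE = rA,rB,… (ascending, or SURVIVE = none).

SURVIVE = r0,r3,r5

prologue: push r2 → mem[0xd0]=0xbc, sp=0xd0
prologue: push r3 → mem[0xcf]=0x7a, sp=0xcf
prologue: push r5 → mem[0xce]=0xa8, sp=0xce
body[0] add  r1, r3, r2 → r1=0x36
body[1] mov  r5, r3 → r5=0x7a
body[2] mov  r2, #0x8a → r2=0x8a
body[3] mov  r3, r2 → r3=0x8a
body[4] sub  r5, r4, r1 → r5=0xa2
body[5] xor  r3, r0, r4 → r3=0x65
epilogue: pop r5=0xa8, sp=0xcf
epilogue: pop r3=0x7a, sp=0xd0
epilogue: pop r2=0xbc, sp=0xd1
r0: caller-saved, written=False
r1: caller-saved, written=True
r3: callee-saved, written=True
r5: callee-saved, written=True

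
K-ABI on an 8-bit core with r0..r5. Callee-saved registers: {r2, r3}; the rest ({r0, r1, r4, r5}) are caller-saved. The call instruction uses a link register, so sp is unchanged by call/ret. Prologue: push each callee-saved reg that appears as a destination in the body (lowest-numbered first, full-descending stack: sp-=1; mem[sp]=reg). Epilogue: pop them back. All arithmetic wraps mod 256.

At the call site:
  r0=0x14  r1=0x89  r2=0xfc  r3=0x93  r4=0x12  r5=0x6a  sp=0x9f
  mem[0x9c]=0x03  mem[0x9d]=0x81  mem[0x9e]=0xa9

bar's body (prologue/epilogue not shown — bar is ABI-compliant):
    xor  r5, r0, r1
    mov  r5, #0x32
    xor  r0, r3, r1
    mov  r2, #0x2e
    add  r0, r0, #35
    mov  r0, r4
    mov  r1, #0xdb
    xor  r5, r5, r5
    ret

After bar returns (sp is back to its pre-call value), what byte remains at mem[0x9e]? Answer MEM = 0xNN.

prologue: push r2 → mem[0x9e]=0xfc, sp=0x9e
body[0] xor  r5, r0, r1 → r5=0x9d
body[1] mov  r5, #0x32 → r5=0x32
body[2] xor  r0, r3, r1 → r0=0x1a
body[3] mov  r2, #0x2e → r2=0x2e
body[4] add  r0, r0, #35 → r0=0x3d
body[5] mov  r0, r4 → r0=0x12
body[6] mov  r1, #0xdb → r1=0xdb
body[7] xor  r5, r5, r5 → r5=0x00
epilogue: pop r2=0xfc, sp=0x9f
prologue pushed ['r2'] at ['0x9e']

MEM = 0xfc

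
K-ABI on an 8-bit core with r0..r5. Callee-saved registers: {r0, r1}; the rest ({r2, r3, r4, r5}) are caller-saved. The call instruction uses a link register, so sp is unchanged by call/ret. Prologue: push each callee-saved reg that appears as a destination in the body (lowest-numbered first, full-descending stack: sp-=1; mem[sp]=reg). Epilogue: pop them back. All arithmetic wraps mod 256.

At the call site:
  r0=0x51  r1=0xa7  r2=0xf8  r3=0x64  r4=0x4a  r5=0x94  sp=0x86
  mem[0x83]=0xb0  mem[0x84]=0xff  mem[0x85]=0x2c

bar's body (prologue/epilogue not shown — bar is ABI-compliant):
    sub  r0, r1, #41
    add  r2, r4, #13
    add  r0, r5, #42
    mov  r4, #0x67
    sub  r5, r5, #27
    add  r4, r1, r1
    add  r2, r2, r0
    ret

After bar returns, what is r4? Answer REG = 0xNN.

REG = 0x4e

prologue: push r0 -> mem[0x85]=0x51, sp=0x85
body[0] sub  r0, r1, #41 -> r0=0x7e
body[1] add  r2, r4, #13 -> r2=0x57
body[2] add  r0, r5, #42 -> r0=0xbe
body[3] mov  r4, #0x67 -> r4=0x67
body[4] sub  r5, r5, #27 -> r5=0x79
body[5] add  r4, r1, r1 -> r4=0x4e
body[6] add  r2, r2, r0 -> r2=0x15
epilogue: pop r0=0x51, sp=0x86
r4 is caller-saved -> body value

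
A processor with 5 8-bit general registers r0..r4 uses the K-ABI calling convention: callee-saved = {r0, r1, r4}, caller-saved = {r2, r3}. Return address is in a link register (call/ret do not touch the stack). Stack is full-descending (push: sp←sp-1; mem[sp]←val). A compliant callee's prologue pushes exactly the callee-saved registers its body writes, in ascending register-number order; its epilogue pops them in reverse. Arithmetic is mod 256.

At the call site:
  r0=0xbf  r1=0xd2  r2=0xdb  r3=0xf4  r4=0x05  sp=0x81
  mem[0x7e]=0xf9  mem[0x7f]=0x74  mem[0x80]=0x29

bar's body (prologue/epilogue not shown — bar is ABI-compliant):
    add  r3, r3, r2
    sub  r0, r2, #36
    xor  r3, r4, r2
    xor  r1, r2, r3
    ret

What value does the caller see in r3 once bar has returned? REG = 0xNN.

REG = 0xde

prologue: push r0 -> mem[0x80]=0xbf, sp=0x80
prologue: push r1 -> mem[0x7f]=0xd2, sp=0x7f
body[0] add  r3, r3, r2 -> r3=0xcf
body[1] sub  r0, r2, #36 -> r0=0xb7
body[2] xor  r3, r4, r2 -> r3=0xde
body[3] xor  r1, r2, r3 -> r1=0x05
epilogue: pop r1=0xd2, sp=0x80
epilogue: pop r0=0xbf, sp=0x81
r3 is caller-saved -> body value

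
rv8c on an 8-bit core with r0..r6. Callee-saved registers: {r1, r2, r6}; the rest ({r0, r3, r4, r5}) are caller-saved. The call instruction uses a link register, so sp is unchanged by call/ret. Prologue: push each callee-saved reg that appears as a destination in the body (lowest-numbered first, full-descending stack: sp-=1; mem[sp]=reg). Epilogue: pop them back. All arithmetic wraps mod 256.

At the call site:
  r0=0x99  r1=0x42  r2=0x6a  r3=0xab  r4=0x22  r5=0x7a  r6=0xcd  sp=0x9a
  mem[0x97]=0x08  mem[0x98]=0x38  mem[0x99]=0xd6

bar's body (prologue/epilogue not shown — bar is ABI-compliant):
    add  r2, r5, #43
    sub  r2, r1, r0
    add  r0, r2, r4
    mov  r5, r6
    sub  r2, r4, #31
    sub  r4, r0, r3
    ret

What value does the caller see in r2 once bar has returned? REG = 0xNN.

prologue: push r2 → mem[0x99]=0x6a, sp=0x99
body[0] add  r2, r5, #43 → r2=0xa5
body[1] sub  r2, r1, r0 → r2=0xa9
body[2] add  r0, r2, r4 → r0=0xcb
body[3] mov  r5, r6 → r5=0xcd
body[4] sub  r2, r4, #31 → r2=0x03
body[5] sub  r4, r0, r3 → r4=0x20
epilogue: pop r2=0x6a, sp=0x9a
r2 is callee-saved → restored

REG = 0x6a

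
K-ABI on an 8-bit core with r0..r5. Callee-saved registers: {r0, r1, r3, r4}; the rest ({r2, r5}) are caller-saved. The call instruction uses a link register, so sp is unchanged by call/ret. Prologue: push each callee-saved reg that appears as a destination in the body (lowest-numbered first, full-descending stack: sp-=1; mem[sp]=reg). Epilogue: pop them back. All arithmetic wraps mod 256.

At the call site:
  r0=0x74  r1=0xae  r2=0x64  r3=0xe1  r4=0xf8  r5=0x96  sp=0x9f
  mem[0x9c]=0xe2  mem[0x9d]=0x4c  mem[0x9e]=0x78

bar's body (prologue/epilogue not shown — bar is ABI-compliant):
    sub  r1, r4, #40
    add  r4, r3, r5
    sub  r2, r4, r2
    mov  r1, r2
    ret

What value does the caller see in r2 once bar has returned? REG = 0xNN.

prologue: push r1 → mem[0x9e]=0xae, sp=0x9e
prologue: push r4 → mem[0x9d]=0xf8, sp=0x9d
body[0] sub  r1, r4, #40 → r1=0xd0
body[1] add  r4, r3, r5 → r4=0x77
body[2] sub  r2, r4, r2 → r2=0x13
body[3] mov  r1, r2 → r1=0x13
epilogue: pop r4=0xf8, sp=0x9e
epilogue: pop r1=0xae, sp=0x9f
r2 is caller-saved → body value

REG = 0x13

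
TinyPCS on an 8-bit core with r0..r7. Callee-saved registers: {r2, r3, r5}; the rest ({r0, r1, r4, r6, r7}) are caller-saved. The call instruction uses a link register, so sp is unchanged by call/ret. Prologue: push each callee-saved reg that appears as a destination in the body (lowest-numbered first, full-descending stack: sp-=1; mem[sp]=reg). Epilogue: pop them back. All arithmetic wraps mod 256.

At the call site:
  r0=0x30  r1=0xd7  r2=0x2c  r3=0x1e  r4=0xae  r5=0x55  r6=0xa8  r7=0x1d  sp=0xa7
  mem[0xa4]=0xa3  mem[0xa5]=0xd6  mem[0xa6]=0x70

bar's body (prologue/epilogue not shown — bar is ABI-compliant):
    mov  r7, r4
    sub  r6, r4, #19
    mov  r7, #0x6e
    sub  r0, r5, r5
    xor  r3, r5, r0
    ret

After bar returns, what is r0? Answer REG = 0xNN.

prologue: push r3 -> mem[0xa6]=0x1e, sp=0xa6
body[0] mov  r7, r4 -> r7=0xae
body[1] sub  r6, r4, #19 -> r6=0x9b
body[2] mov  r7, #0x6e -> r7=0x6e
body[3] sub  r0, r5, r5 -> r0=0x00
body[4] xor  r3, r5, r0 -> r3=0x55
epilogue: pop r3=0x1e, sp=0xa7
r0 is caller-saved -> body value

REG = 0x00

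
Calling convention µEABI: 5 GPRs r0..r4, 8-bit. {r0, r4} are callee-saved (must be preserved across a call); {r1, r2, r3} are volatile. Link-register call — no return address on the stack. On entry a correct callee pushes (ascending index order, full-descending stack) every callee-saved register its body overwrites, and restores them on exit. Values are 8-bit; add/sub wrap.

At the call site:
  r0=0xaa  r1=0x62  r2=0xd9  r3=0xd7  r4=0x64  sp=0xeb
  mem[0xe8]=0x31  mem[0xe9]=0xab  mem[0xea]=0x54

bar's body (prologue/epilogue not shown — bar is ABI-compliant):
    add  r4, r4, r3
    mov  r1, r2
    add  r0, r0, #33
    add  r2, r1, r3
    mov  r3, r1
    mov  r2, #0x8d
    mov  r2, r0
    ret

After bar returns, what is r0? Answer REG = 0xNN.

REG = 0xaa

prologue: push r0 -> mem[0xea]=0xaa, sp=0xea
prologue: push r4 -> mem[0xe9]=0x64, sp=0xe9
body[0] add  r4, r4, r3 -> r4=0x3b
body[1] mov  r1, r2 -> r1=0xd9
body[2] add  r0, r0, #33 -> r0=0xcb
body[3] add  r2, r1, r3 -> r2=0xb0
body[4] mov  r3, r1 -> r3=0xd9
body[5] mov  r2, #0x8d -> r2=0x8d
body[6] mov  r2, r0 -> r2=0xcb
epilogue: pop r4=0x64, sp=0xea
epilogue: pop r0=0xaa, sp=0xeb
r0 is callee-saved -> restored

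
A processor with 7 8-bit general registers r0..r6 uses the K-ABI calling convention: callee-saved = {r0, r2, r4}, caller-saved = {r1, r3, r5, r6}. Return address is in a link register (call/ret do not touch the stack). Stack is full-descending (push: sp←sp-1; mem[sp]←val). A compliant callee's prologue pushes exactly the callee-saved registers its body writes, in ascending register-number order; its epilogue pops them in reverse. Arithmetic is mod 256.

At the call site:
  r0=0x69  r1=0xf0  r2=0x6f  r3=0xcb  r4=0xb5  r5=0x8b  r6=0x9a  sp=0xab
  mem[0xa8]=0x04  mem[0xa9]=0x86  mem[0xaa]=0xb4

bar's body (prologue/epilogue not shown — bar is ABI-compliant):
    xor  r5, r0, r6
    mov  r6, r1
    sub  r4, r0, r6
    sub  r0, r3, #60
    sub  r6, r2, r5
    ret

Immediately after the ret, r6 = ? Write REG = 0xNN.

prologue: push r0 -> mem[0xaa]=0x69, sp=0xaa
prologue: push r4 -> mem[0xa9]=0xb5, sp=0xa9
body[0] xor  r5, r0, r6 -> r5=0xf3
body[1] mov  r6, r1 -> r6=0xf0
body[2] sub  r4, r0, r6 -> r4=0x79
body[3] sub  r0, r3, #60 -> r0=0x8f
body[4] sub  r6, r2, r5 -> r6=0x7c
epilogue: pop r4=0xb5, sp=0xaa
epilogue: pop r0=0x69, sp=0xab
r6 is caller-saved -> body value

REG = 0x7c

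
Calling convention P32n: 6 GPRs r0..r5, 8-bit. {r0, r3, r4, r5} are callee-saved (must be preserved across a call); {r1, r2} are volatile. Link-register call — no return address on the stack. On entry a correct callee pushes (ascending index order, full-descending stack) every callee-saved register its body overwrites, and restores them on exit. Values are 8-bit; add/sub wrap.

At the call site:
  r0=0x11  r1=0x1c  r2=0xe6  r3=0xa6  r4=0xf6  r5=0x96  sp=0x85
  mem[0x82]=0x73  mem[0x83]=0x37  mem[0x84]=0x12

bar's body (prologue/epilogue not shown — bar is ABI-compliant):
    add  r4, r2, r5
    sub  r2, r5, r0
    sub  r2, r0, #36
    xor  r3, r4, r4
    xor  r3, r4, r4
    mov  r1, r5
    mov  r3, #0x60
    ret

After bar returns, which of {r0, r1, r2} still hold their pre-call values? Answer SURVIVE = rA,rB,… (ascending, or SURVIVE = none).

prologue: push r3 -> mem[0x84]=0xa6, sp=0x84
prologue: push r4 -> mem[0x83]=0xf6, sp=0x83
body[0] add  r4, r2, r5 -> r4=0x7c
body[1] sub  r2, r5, r0 -> r2=0x85
body[2] sub  r2, r0, #36 -> r2=0xed
body[3] xor  r3, r4, r4 -> r3=0x00
body[4] xor  r3, r4, r4 -> r3=0x00
body[5] mov  r1, r5 -> r1=0x96
body[6] mov  r3, #0x60 -> r3=0x60
epilogue: pop r4=0xf6, sp=0x84
epilogue: pop r3=0xa6, sp=0x85
r0: callee-saved, written=False
r1: caller-saved, written=True
r2: caller-saved, written=True

SURVIVE = r0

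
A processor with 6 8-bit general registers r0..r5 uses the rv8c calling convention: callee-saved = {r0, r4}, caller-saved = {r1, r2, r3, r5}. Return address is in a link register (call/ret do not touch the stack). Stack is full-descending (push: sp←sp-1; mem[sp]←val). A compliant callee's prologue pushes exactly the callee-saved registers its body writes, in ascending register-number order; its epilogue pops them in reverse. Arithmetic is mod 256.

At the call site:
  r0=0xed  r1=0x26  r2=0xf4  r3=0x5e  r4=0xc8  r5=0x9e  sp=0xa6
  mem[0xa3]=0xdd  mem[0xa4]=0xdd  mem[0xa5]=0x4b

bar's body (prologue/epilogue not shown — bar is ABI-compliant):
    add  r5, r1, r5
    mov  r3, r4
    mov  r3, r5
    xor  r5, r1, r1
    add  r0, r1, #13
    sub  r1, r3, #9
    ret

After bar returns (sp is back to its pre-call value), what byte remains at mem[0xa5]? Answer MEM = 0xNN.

prologue: push r0 -> mem[0xa5]=0xed, sp=0xa5
body[0] add  r5, r1, r5 -> r5=0xc4
body[1] mov  r3, r4 -> r3=0xc8
body[2] mov  r3, r5 -> r3=0xc4
body[3] xor  r5, r1, r1 -> r5=0x00
body[4] add  r0, r1, #13 -> r0=0x33
body[5] sub  r1, r3, #9 -> r1=0xbb
epilogue: pop r0=0xed, sp=0xa6
prologue pushed ['r0'] at ['0xa5']

MEM = 0xed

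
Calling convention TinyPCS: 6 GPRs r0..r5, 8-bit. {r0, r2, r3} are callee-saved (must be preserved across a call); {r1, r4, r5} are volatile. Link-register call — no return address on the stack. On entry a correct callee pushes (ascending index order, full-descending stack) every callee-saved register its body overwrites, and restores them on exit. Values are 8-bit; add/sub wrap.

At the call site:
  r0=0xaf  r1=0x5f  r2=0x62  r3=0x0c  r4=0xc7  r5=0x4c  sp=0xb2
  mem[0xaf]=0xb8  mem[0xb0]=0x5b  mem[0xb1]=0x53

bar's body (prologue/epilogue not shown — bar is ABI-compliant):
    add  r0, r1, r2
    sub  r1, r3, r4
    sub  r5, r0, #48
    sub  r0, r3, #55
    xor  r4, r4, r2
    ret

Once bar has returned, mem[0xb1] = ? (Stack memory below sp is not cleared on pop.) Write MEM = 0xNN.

MEM = 0xaf

prologue: push r0 → mem[0xb1]=0xaf, sp=0xb1
body[0] add  r0, r1, r2 → r0=0xc1
body[1] sub  r1, r3, r4 → r1=0x45
body[2] sub  r5, r0, #48 → r5=0x91
body[3] sub  r0, r3, #55 → r0=0xd5
body[4] xor  r4, r4, r2 → r4=0xa5
epilogue: pop r0=0xaf, sp=0xb2
prologue pushed ['r0'] at ['0xb1']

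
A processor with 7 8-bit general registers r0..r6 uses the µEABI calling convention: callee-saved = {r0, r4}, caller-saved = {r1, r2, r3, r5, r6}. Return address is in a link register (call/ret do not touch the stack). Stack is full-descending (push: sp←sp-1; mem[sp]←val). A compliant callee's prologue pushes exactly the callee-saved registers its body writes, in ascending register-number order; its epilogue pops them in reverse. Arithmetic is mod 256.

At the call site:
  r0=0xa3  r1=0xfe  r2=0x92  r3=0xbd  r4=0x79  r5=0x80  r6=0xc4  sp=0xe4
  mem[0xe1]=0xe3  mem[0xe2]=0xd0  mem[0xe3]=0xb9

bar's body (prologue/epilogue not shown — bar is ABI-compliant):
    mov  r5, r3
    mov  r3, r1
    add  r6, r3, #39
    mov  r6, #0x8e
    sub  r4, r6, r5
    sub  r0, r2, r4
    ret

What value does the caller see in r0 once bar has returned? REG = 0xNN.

prologue: push r0 → mem[0xe3]=0xa3, sp=0xe3
prologue: push r4 → mem[0xe2]=0x79, sp=0xe2
body[0] mov  r5, r3 → r5=0xbd
body[1] mov  r3, r1 → r3=0xfe
body[2] add  r6, r3, #39 → r6=0x25
body[3] mov  r6, #0x8e → r6=0x8e
body[4] sub  r4, r6, r5 → r4=0xd1
body[5] sub  r0, r2, r4 → r0=0xc1
epilogue: pop r4=0x79, sp=0xe3
epilogue: pop r0=0xa3, sp=0xe4
r0 is callee-saved → restored

REG = 0xa3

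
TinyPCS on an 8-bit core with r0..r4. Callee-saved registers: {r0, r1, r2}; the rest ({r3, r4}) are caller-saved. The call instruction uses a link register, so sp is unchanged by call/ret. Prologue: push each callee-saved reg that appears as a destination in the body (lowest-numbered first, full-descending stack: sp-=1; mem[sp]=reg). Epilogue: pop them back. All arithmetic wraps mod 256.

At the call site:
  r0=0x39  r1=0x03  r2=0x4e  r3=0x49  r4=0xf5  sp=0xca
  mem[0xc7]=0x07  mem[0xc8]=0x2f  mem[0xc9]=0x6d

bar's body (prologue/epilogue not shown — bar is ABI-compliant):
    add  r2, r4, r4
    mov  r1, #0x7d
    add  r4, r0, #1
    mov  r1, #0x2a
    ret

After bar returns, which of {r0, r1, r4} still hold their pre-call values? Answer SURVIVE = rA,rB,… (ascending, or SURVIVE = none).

prologue: push r1 → mem[0xc9]=0x03, sp=0xc9
prologue: push r2 → mem[0xc8]=0x4e, sp=0xc8
body[0] add  r2, r4, r4 → r2=0xea
body[1] mov  r1, #0x7d → r1=0x7d
body[2] add  r4, r0, #1 → r4=0x3a
body[3] mov  r1, #0x2a → r1=0x2a
epilogue: pop r2=0x4e, sp=0xc9
epilogue: pop r1=0x03, sp=0xca
r0: callee-saved, written=False
r1: callee-saved, written=True
r4: caller-saved, written=True

SURVIVE = r0,r1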